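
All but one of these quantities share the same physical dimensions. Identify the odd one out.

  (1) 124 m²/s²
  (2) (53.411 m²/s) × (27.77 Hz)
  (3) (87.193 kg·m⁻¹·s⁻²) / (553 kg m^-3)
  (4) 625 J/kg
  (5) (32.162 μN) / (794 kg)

(5)

Work out the base dimensions of each:
  (1) m²·s⁻²
  (2) [m²·s⁻¹] · [s⁻¹] = m²·s⁻²
  (3) [kg·m⁻¹·s⁻²] / [kg·m⁻³] = m²·s⁻²
  (4) J·kg⁻¹ = N·m·kg⁻¹ = m²·s⁻²
  (5) [kg·m·s⁻²] / [kg] = m·s⁻²
All reduce to m²·s⁻² except (5), which is m·s⁻².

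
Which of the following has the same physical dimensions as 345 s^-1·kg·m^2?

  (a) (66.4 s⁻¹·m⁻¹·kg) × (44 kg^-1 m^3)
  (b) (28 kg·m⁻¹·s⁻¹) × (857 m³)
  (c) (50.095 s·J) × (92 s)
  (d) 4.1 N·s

Reference: kg·m²·s⁻¹.
Each option:
  (a) [kg·m⁻¹·s⁻¹] · [kg⁻¹·m³] = m²·s⁻¹
  (b) [kg·m⁻¹·s⁻¹] · [m³] = kg·m²·s⁻¹  ← same
  (c) [kg·m²·s⁻¹] · [s] = kg·m²
  (d) N·s = kg·m·s⁻²·s = kg·m·s⁻¹
Only (b) matches kg·m²·s⁻¹.

(b)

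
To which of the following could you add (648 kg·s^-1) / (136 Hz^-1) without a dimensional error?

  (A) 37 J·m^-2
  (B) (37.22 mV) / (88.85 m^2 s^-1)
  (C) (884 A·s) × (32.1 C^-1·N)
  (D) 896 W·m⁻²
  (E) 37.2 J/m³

Reference: [kg·s⁻¹] / [s] = kg·s⁻².
Each option:
  (A) J·m⁻² = N·m·m⁻² = kg·s⁻²  ← same
  (B) [kg·m²·s⁻³·A⁻¹] / [m²·s⁻¹] = kg·s⁻²·A⁻¹
  (C) [s·A] · [kg·m·s⁻³·A⁻¹] = kg·m·s⁻²
  (D) W·m⁻² = J·s⁻¹·m⁻² = kg·s⁻³
  (E) J·m⁻³ = N·m·m⁻³ = kg·m⁻¹·s⁻²
Only (A) matches kg·s⁻².

(A)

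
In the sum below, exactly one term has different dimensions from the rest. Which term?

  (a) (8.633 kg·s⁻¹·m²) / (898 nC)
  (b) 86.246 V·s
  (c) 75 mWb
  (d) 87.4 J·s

(d)

Work out the base dimensions of each:
  (a) [kg·m²·s⁻¹] / [s·A] = kg·m²·s⁻²·A⁻¹
  (b) V·s = J·C⁻¹·s = kg·m²·s⁻²·A⁻¹
  (c) Wb = V·s = kg·m²·s⁻²·A⁻¹
  (d) J·s = N·m·s = kg·m²·s⁻¹
All reduce to kg·m²·s⁻²·A⁻¹ except (d), which is kg·m²·s⁻¹.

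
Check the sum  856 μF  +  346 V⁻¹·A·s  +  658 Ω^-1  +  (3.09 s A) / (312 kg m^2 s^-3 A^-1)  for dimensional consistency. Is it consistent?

No

Work out the base dimensions of each:
  856 μF:  F = C·V⁻¹ = kg⁻¹·m⁻²·s⁴·A²
  346 V⁻¹·A·s:  A·s·V⁻¹ = A·s·(J·C⁻¹)⁻¹ = kg⁻¹·m⁻²·s⁴·A²
  658 Ω^-1:  Ω⁻¹ = (V·A⁻¹)⁻¹ = kg⁻¹·m⁻²·s³·A²
  (3.09 s A) / (312 kg m^2 s^-3 A^-1):  [s·A] / [kg·m²·s⁻³·A⁻¹] = kg⁻¹·m⁻²·s⁴·A²
The terms do not share a single dimension (kg⁻¹·m⁻²·s³·A² vs kg⁻¹·m⁻²·s⁴·A²).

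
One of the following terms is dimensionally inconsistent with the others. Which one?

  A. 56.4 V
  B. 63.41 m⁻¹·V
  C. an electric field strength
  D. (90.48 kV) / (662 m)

A.

In SI base units:
  A. V = J·C⁻¹ = kg·m²·s⁻³·A⁻¹
  B. V·m⁻¹ = J·C⁻¹·m⁻¹ = kg·m·s⁻³·A⁻¹
  C. [electric field strength] = kg·m·s⁻³·A⁻¹
  D. [kg·m²·s⁻³·A⁻¹] / [m] = kg·m·s⁻³·A⁻¹
All reduce to kg·m·s⁻³·A⁻¹ except A., which is kg·m²·s⁻³·A⁻¹.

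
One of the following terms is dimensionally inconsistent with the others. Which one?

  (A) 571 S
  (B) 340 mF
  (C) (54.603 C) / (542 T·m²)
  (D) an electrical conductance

(B)

Work out the base dimensions of each:
  (A) S = Ω⁻¹ = kg⁻¹·m⁻²·s³·A²
  (B) F = C·V⁻¹ = kg⁻¹·m⁻²·s⁴·A²
  (C) [s·A] / [kg·m²·s⁻²·A⁻¹] = kg⁻¹·m⁻²·s³·A²
  (D) [electrical conductance] = kg⁻¹·m⁻²·s³·A²
All reduce to kg⁻¹·m⁻²·s³·A² except (B), which is kg⁻¹·m⁻²·s⁴·A².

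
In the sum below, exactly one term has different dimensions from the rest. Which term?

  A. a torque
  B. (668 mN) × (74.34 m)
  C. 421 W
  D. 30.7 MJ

Work out the base dimensions of each:
  A. [torque] = kg·m²·s⁻²
  B. [kg·m·s⁻²] · [m] = kg·m²·s⁻²
  C. W = J·s⁻¹ = kg·m²·s⁻³
  D. J = N·m = kg·m²·s⁻²
All reduce to kg·m²·s⁻² except C., which is kg·m²·s⁻³.

C.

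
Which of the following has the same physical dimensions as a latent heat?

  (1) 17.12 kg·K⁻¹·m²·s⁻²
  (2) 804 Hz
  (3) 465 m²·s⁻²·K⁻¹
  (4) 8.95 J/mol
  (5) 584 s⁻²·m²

(5)

Reference: [latent heat] = m²·s⁻².
Each option:
  (1) kg·m²·s⁻²·K⁻¹
  (2) Hz = s⁻¹
  (3) m²·s⁻²·K⁻¹
  (4) J·mol⁻¹ = N·m·mol⁻¹ = kg·m²·s⁻²·mol⁻¹
  (5) m²·s⁻²  ← same
Only (5) matches m²·s⁻².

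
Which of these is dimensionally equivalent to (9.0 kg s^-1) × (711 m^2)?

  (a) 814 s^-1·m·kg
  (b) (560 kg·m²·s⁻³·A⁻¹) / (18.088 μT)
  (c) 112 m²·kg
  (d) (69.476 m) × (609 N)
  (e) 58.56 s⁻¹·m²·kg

Reference: [kg·s⁻¹] · [m²] = kg·m²·s⁻¹.
Each option:
  (a) kg·m·s⁻¹
  (b) [kg·m²·s⁻³·A⁻¹] / [kg·s⁻²·A⁻¹] = m²·s⁻¹
  (c) kg·m²
  (d) [m] · [kg·m·s⁻²] = kg·m²·s⁻²
  (e) kg·m²·s⁻¹  ← same
Only (e) matches kg·m²·s⁻¹.

(e)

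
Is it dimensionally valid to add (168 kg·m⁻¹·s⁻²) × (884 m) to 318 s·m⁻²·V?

Work out the base dimensions of each:
  (168 kg·m⁻¹·s⁻²) × (884 m):  [kg·m⁻¹·s⁻²] · [m] = kg·s⁻²
  318 s·m⁻²·V:  V·s·m⁻² = J·C⁻¹·s·m⁻² = kg·s⁻²·A⁻¹
kg·s⁻² ≠ kg·s⁻²·A⁻¹, so they cannot be added.

No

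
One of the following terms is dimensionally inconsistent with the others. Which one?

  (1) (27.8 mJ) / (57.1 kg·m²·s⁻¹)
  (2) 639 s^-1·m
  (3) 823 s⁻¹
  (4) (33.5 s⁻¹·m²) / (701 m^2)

Expand each in SI base units:
  (1) [kg·m²·s⁻²] / [kg·m²·s⁻¹] = s⁻¹
  (2) m·s⁻¹
  (3) s⁻¹
  (4) [m²·s⁻¹] / [m²] = s⁻¹
All reduce to s⁻¹ except (2), which is m·s⁻¹.

(2)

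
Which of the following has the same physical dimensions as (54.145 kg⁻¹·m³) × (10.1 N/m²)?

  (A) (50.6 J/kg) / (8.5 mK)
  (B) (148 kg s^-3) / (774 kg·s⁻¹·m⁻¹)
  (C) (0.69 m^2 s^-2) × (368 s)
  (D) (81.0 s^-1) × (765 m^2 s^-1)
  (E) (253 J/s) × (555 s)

Reference: [kg⁻¹·m³] · [kg·m⁻¹·s⁻²] = m²·s⁻².
Each option:
  (A) [m²·s⁻²] / [K] = m²·s⁻²·K⁻¹
  (B) [kg·s⁻³] / [kg·m⁻¹·s⁻¹] = m·s⁻²
  (C) [m²·s⁻²] · [s] = m²·s⁻¹
  (D) [s⁻¹] · [m²·s⁻¹] = m²·s⁻²  ← same
  (E) [kg·m²·s⁻³] · [s] = kg·m²·s⁻²
Only (D) matches m²·s⁻².

(D)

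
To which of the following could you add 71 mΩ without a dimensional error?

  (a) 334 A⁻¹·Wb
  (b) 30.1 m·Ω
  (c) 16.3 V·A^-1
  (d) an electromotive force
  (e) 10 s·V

Reference: Ω = V·A⁻¹ = kg·m²·s⁻³·A⁻².
Each option:
  (a) Wb·A⁻¹ = V·s·A⁻¹ = kg·m²·s⁻²·A⁻²
  (b) Ω·m = V·A⁻¹·m = kg·m³·s⁻³·A⁻²
  (c) V·A⁻¹ = J·C⁻¹·A⁻¹ = kg·m²·s⁻³·A⁻²  ← same
  (d) [electromotive force] = kg·m²·s⁻³·A⁻¹
  (e) V·s = J·C⁻¹·s = kg·m²·s⁻²·A⁻¹
Only (c) matches kg·m²·s⁻³·A⁻².

(c)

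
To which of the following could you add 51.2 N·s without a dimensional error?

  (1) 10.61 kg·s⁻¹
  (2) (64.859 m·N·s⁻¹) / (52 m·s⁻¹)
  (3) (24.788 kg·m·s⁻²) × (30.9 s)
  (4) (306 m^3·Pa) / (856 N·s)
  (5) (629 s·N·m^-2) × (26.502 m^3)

(3)

Reference: N·s = kg·m·s⁻²·s = kg·m·s⁻¹.
Each option:
  (1) kg·s⁻¹
  (2) [kg·m²·s⁻³] / [m·s⁻¹] = kg·m·s⁻²
  (3) [kg·m·s⁻²] · [s] = kg·m·s⁻¹  ← same
  (4) [kg·m²·s⁻²] / [kg·m·s⁻¹] = m·s⁻¹
  (5) [kg·m⁻¹·s⁻¹] · [m³] = kg·m²·s⁻¹
Only (3) matches kg·m·s⁻¹.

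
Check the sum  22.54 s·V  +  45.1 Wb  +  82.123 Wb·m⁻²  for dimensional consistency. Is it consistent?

In SI base units:
  22.54 s·V:  V·s = J·C⁻¹·s = kg·m²·s⁻²·A⁻¹
  45.1 Wb:  Wb = V·s = kg·m²·s⁻²·A⁻¹
  82.123 Wb·m⁻²:  Wb·m⁻² = V·s·m⁻² = kg·s⁻²·A⁻¹
The terms do not share a single dimension (kg·m²·s⁻²·A⁻¹ vs kg·s⁻²·A⁻¹).

No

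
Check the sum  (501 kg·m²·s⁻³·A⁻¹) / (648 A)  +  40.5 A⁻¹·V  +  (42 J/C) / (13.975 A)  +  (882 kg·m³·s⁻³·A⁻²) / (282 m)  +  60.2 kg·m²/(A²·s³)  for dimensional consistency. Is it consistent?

In SI base units:
  (501 kg·m²·s⁻³·A⁻¹) / (648 A):  [kg·m²·s⁻³·A⁻¹] / [A] = kg·m²·s⁻³·A⁻²
  40.5 A⁻¹·V:  V·A⁻¹ = J·C⁻¹·A⁻¹ = kg·m²·s⁻³·A⁻²
  (42 J/C) / (13.975 A):  [kg·m²·s⁻³·A⁻¹] / [A] = kg·m²·s⁻³·A⁻²
  (882 kg·m³·s⁻³·A⁻²) / (282 m):  [kg·m³·s⁻³·A⁻²] / [m] = kg·m²·s⁻³·A⁻²
  60.2 kg·m²/(A²·s³):  kg·m²·s⁻³·A⁻²
Every term reduces to kg·m²·s⁻³·A⁻².

Yes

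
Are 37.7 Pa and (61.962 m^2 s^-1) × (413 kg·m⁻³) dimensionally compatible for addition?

No

Dimensions:
  37.7 Pa:  Pa = N·m⁻² = kg·m⁻¹·s⁻²
  (61.962 m^2 s^-1) × (413 kg·m⁻³):  [m²·s⁻¹] · [kg·m⁻³] = kg·m⁻¹·s⁻¹
kg·m⁻¹·s⁻² ≠ kg·m⁻¹·s⁻¹, so they cannot be added.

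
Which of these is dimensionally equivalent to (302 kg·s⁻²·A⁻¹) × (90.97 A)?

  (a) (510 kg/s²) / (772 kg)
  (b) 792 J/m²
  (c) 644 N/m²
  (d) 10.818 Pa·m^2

Reference: [kg·s⁻²·A⁻¹] · [A] = kg·s⁻².
Each option:
  (a) [kg·s⁻²] / [kg] = s⁻²
  (b) J·m⁻² = N·m·m⁻² = kg·s⁻²  ← same
  (c) N·m⁻² = kg·m·s⁻²·m⁻² = kg·m⁻¹·s⁻²
  (d) Pa·m² = N·m⁻²·m² = kg·m·s⁻²
Only (b) matches kg·s⁻².

(b)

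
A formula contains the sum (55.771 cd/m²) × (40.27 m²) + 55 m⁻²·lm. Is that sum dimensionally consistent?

In SI base units:
  (55.771 cd/m²) × (40.27 m²):  [m⁻²·cd] · [m²] = cd
  55 m⁻²·lm:  lm·m⁻² = cd·m⁻² = m⁻²·cd
cd ≠ m⁻²·cd, so they cannot be added.

No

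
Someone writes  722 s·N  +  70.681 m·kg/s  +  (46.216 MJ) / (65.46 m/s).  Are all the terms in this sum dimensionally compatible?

Yes

Reduce each to base SI dimensions:
  722 s·N:  N·s = kg·m·s⁻²·s = kg·m·s⁻¹
  70.681 m·kg/s:  kg·m·s⁻¹
  (46.216 MJ) / (65.46 m/s):  [kg·m²·s⁻²] / [m·s⁻¹] = kg·m·s⁻¹
Every term reduces to kg·m·s⁻¹.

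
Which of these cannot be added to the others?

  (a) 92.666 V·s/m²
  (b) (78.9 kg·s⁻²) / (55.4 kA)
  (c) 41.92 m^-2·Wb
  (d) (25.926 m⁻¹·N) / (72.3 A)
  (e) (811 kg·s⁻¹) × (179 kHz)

(e)

Reduce each to base SI dimensions:
  (a) V·s·m⁻² = J·C⁻¹·s·m⁻² = kg·s⁻²·A⁻¹
  (b) [kg·s⁻²] / [A] = kg·s⁻²·A⁻¹
  (c) Wb·m⁻² = V·s·m⁻² = kg·s⁻²·A⁻¹
  (d) [kg·s⁻²] / [A] = kg·s⁻²·A⁻¹
  (e) [kg·s⁻¹] · [s⁻¹] = kg·s⁻²
All reduce to kg·s⁻²·A⁻¹ except (e), which is kg·s⁻².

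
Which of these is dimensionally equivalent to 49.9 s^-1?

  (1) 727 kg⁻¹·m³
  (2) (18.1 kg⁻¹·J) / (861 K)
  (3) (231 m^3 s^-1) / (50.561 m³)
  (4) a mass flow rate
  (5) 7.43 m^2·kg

(3)

Reference: s⁻¹.
Each option:
  (1) m³·kg⁻¹ = kg⁻¹·m³
  (2) [m²·s⁻²] / [K] = m²·s⁻²·K⁻¹
  (3) [m³·s⁻¹] / [m³] = s⁻¹  ← same
  (4) [mass flow rate] = kg·s⁻¹
  (5) kg·m²
Only (3) matches s⁻¹.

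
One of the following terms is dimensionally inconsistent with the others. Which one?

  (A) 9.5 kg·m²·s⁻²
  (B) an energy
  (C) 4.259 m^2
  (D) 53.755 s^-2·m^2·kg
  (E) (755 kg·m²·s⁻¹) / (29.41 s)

(C)

Expand each in SI base units:
  (A) kg·m²·s⁻²
  (B) [energy] = kg·m²·s⁻²
  (C) m²
  (D) kg·m²·s⁻²
  (E) [kg·m²·s⁻¹] / [s] = kg·m²·s⁻²
All reduce to kg·m²·s⁻² except (C), which is m².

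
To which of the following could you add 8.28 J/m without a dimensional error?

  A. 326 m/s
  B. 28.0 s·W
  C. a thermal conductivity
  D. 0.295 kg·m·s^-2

D.

Reference: J·m⁻¹ = N·m·m⁻¹ = kg·m·s⁻².
Each option:
  A. m·s⁻¹
  B. W·s = J·s⁻¹·s = kg·m²·s⁻²
  C. [thermal conductivity] = kg·m·s⁻³·K⁻¹
  D. kg·m·s⁻²  ← same
Only D. matches kg·m·s⁻².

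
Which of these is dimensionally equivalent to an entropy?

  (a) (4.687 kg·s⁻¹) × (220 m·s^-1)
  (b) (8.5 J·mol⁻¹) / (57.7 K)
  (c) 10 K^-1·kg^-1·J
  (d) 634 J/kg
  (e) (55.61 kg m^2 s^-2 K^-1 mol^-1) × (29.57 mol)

Reference: [entropy] = kg·m²·s⁻²·K⁻¹.
Each option:
  (a) [kg·s⁻¹] · [m·s⁻¹] = kg·m·s⁻²
  (b) [kg·m²·s⁻²·mol⁻¹] / [K] = kg·m²·s⁻²·K⁻¹·mol⁻¹
  (c) J·kg⁻¹·K⁻¹ = N·m·kg⁻¹·K⁻¹ = m²·s⁻²·K⁻¹
  (d) J·kg⁻¹ = N·m·kg⁻¹ = m²·s⁻²
  (e) [kg·m²·s⁻²·K⁻¹·mol⁻¹] · [mol] = kg·m²·s⁻²·K⁻¹  ← same
Only (e) matches kg·m²·s⁻²·K⁻¹.

(e)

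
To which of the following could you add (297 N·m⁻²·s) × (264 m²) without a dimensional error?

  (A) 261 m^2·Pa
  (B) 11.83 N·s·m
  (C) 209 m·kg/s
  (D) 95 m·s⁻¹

(C)

Reference: [kg·m⁻¹·s⁻¹] · [m²] = kg·m·s⁻¹.
Each option:
  (A) Pa·m² = N·m⁻²·m² = kg·m·s⁻²
  (B) N·m·s = kg·m·s⁻²·m·s = kg·m²·s⁻¹
  (C) kg·m·s⁻¹  ← same
  (D) m·s⁻¹
Only (C) matches kg·m·s⁻¹.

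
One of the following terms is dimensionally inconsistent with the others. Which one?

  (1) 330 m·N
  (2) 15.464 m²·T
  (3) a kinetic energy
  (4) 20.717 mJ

(2)

In SI base units:
  (1) N·m = kg·m·s⁻²·m = kg·m²·s⁻²
  (2) T·m² = Wb·m⁻²·m² = kg·m²·s⁻²·A⁻¹
  (3) [kinetic energy] = kg·m²·s⁻²
  (4) J = N·m = kg·m²·s⁻²
All reduce to kg·m²·s⁻² except (2), which is kg·m²·s⁻²·A⁻¹.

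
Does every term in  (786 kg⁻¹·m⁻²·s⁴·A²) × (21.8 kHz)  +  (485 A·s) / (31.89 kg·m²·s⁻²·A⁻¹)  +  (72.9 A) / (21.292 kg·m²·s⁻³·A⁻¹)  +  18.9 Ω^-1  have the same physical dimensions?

Dimensions:
  (786 kg⁻¹·m⁻²·s⁴·A²) × (21.8 kHz):  [kg⁻¹·m⁻²·s⁴·A²] · [s⁻¹] = kg⁻¹·m⁻²·s³·A²
  (485 A·s) / (31.89 kg·m²·s⁻²·A⁻¹):  [s·A] / [kg·m²·s⁻²·A⁻¹] = kg⁻¹·m⁻²·s³·A²
  (72.9 A) / (21.292 kg·m²·s⁻³·A⁻¹):  [A] / [kg·m²·s⁻³·A⁻¹] = kg⁻¹·m⁻²·s³·A²
  18.9 Ω^-1:  Ω⁻¹ = (V·A⁻¹)⁻¹ = kg⁻¹·m⁻²·s³·A²
Every term reduces to kg⁻¹·m⁻²·s³·A².

Yes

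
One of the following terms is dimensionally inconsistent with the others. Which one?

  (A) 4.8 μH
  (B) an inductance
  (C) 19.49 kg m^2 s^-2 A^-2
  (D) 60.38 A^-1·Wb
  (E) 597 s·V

Reduce each to base SI dimensions:
  (A) H = V·s·A⁻¹ = kg·m²·s⁻²·A⁻²
  (B) [inductance] = kg·m²·s⁻²·A⁻²
  (C) kg·m²·s⁻²·A⁻²
  (D) Wb·A⁻¹ = V·s·A⁻¹ = kg·m²·s⁻²·A⁻²
  (E) V·s = J·C⁻¹·s = kg·m²·s⁻²·A⁻¹
All reduce to kg·m²·s⁻²·A⁻² except (E), which is kg·m²·s⁻²·A⁻¹.

(E)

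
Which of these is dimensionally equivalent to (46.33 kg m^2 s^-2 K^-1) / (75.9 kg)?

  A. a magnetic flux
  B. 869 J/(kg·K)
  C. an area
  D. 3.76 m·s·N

Reference: [kg·m²·s⁻²·K⁻¹] / [kg] = m²·s⁻²·K⁻¹.
Each option:
  A. [magnetic flux] = kg·m²·s⁻²·A⁻¹
  B. J·kg⁻¹·K⁻¹ = N·m·kg⁻¹·K⁻¹ = m²·s⁻²·K⁻¹  ← same
  C. [area] = m²
  D. N·m·s = kg·m·s⁻²·m·s = kg·m²·s⁻¹
Only B. matches m²·s⁻²·K⁻¹.

B.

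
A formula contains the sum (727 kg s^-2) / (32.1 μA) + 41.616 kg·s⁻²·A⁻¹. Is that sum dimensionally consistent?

Yes

Work out the base dimensions of each:
  (727 kg s^-2) / (32.1 μA):  [kg·s⁻²] / [A] = kg·s⁻²·A⁻¹
  41.616 kg·s⁻²·A⁻¹:  kg·s⁻²·A⁻¹
Both are kg·s⁻²·A⁻¹, so they have the same dimensions and can be added.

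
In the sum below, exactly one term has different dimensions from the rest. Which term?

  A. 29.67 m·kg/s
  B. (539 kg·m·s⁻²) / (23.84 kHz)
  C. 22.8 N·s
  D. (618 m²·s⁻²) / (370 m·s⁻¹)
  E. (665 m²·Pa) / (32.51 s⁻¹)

Expand each in SI base units:
  A. kg·m·s⁻¹
  B. [kg·m·s⁻²] / [s⁻¹] = kg·m·s⁻¹
  C. N·s = kg·m·s⁻²·s = kg·m·s⁻¹
  D. [m²·s⁻²] / [m·s⁻¹] = m·s⁻¹
  E. [kg·m·s⁻²] / [s⁻¹] = kg·m·s⁻¹
All reduce to kg·m·s⁻¹ except D., which is m·s⁻¹.

D.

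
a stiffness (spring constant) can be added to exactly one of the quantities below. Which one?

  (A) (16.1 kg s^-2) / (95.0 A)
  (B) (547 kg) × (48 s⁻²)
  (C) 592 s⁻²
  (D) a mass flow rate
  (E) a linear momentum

(B)

Reference: [stiffness (spring constant)] = kg·s⁻².
Each option:
  (A) [kg·s⁻²] / [A] = kg·s⁻²·A⁻¹
  (B) [kg] · [s⁻²] = kg·s⁻²  ← same
  (C) s⁻²
  (D) [mass flow rate] = kg·s⁻¹
  (E) [linear momentum] = kg·m·s⁻¹
Only (B) matches kg·s⁻².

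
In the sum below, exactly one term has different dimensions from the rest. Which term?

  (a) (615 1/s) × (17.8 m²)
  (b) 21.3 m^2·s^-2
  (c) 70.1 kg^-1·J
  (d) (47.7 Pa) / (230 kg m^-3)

(a)

Expand each in SI base units:
  (a) [s⁻¹] · [m²] = m²·s⁻¹
  (b) m²·s⁻²
  (c) J·kg⁻¹ = N·m·kg⁻¹ = m²·s⁻²
  (d) [kg·m⁻¹·s⁻²] / [kg·m⁻³] = m²·s⁻²
All reduce to m²·s⁻² except (a), which is m²·s⁻¹.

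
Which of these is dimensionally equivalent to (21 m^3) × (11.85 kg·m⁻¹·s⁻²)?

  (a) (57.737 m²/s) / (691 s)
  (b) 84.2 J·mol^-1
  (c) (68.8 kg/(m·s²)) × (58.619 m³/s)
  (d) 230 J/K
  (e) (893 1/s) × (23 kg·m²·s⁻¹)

Reference: [m³] · [kg·m⁻¹·s⁻²] = kg·m²·s⁻².
Each option:
  (a) [m²·s⁻¹] / [s] = m²·s⁻²
  (b) J·mol⁻¹ = N·m·mol⁻¹ = kg·m²·s⁻²·mol⁻¹
  (c) [kg·m⁻¹·s⁻²] · [m³·s⁻¹] = kg·m²·s⁻³
  (d) J·K⁻¹ = N·m·K⁻¹ = kg·m²·s⁻²·K⁻¹
  (e) [s⁻¹] · [kg·m²·s⁻¹] = kg·m²·s⁻²  ← same
Only (e) matches kg·m²·s⁻².

(e)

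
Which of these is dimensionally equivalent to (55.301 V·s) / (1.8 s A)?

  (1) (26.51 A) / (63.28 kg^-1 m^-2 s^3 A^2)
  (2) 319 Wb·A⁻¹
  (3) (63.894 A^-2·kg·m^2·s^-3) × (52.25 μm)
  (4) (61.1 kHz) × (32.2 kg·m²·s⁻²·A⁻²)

(4)

Reference: [kg·m²·s⁻²·A⁻¹] / [s·A] = kg·m²·s⁻³·A⁻².
Each option:
  (1) [A] / [kg⁻¹·m⁻²·s³·A²] = kg·m²·s⁻³·A⁻¹
  (2) Wb·A⁻¹ = V·s·A⁻¹ = kg·m²·s⁻²·A⁻²
  (3) [kg·m²·s⁻³·A⁻²] · [m] = kg·m³·s⁻³·A⁻²
  (4) [s⁻¹] · [kg·m²·s⁻²·A⁻²] = kg·m²·s⁻³·A⁻²  ← same
Only (4) matches kg·m²·s⁻³·A⁻².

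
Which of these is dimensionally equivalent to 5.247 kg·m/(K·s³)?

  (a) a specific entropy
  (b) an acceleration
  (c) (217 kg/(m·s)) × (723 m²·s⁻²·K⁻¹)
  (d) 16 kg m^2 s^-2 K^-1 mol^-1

(c)

Reference: kg·m·s⁻³·K⁻¹.
Each option:
  (a) [specific entropy] = m²·s⁻²·K⁻¹
  (b) [acceleration] = m·s⁻²
  (c) [kg·m⁻¹·s⁻¹] · [m²·s⁻²·K⁻¹] = kg·m·s⁻³·K⁻¹  ← same
  (d) kg·m²·s⁻²·K⁻¹·mol⁻¹
Only (c) matches kg·m·s⁻³·K⁻¹.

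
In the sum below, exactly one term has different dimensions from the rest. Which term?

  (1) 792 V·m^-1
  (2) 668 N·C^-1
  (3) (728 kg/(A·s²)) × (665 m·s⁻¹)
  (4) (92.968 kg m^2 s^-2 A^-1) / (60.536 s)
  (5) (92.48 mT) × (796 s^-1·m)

Reduce each to base SI dimensions:
  (1) V·m⁻¹ = J·C⁻¹·m⁻¹ = kg·m·s⁻³·A⁻¹
  (2) N·C⁻¹ = kg·m·s⁻²·(s·A)⁻¹ = kg·m·s⁻³·A⁻¹
  (3) [kg·s⁻²·A⁻¹] · [m·s⁻¹] = kg·m·s⁻³·A⁻¹
  (4) [kg·m²·s⁻²·A⁻¹] / [s] = kg·m²·s⁻³·A⁻¹
  (5) [kg·s⁻²·A⁻¹] · [m·s⁻¹] = kg·m·s⁻³·A⁻¹
All reduce to kg·m·s⁻³·A⁻¹ except (4), which is kg·m²·s⁻³·A⁻¹.

(4)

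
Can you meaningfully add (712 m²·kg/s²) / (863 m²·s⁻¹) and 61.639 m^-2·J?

No

In SI base units:
  (712 m²·kg/s²) / (863 m²·s⁻¹):  [kg·m²·s⁻²] / [m²·s⁻¹] = kg·s⁻¹
  61.639 m^-2·J:  J·m⁻² = N·m·m⁻² = kg·s⁻²
kg·s⁻¹ ≠ kg·s⁻², so they cannot be added.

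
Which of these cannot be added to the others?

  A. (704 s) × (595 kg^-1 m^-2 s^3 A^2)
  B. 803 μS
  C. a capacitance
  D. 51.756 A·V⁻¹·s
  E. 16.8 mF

Work out the base dimensions of each:
  A. [s] · [kg⁻¹·m⁻²·s³·A²] = kg⁻¹·m⁻²·s⁴·A²
  B. S = Ω⁻¹ = kg⁻¹·m⁻²·s³·A²
  C. [capacitance] = kg⁻¹·m⁻²·s⁴·A²
  D. A·s·V⁻¹ = A·s·(J·C⁻¹)⁻¹ = kg⁻¹·m⁻²·s⁴·A²
  E. F = C·V⁻¹ = kg⁻¹·m⁻²·s⁴·A²
All reduce to kg⁻¹·m⁻²·s⁴·A² except B., which is kg⁻¹·m⁻²·s³·A².

B.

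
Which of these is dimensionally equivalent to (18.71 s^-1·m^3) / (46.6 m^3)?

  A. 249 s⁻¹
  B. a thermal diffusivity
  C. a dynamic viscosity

Reference: [m³·s⁻¹] / [m³] = s⁻¹.
Each option:
  A. s⁻¹  ← same
  B. [thermal diffusivity] = m²·s⁻¹
  C. [dynamic viscosity] = kg·m⁻¹·s⁻¹
Only A. matches s⁻¹.

A.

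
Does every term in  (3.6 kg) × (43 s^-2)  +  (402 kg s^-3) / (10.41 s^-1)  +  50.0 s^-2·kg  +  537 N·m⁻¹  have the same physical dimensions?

Work out the base dimensions of each:
  (3.6 kg) × (43 s^-2):  [kg] · [s⁻²] = kg·s⁻²
  (402 kg s^-3) / (10.41 s^-1):  [kg·s⁻³] / [s⁻¹] = kg·s⁻²
  50.0 s^-2·kg:  kg·s⁻²
  537 N·m⁻¹:  N·m⁻¹ = kg·m·s⁻²·m⁻¹ = kg·s⁻²
Every term reduces to kg·s⁻².

Yes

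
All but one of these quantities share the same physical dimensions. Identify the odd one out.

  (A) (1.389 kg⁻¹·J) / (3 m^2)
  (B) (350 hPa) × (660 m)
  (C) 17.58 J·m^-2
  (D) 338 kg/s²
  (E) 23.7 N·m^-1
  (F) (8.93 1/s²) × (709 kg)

Expand each in SI base units:
  (A) [m²·s⁻²] / [m²] = s⁻²
  (B) [kg·m⁻¹·s⁻²] · [m] = kg·s⁻²
  (C) J·m⁻² = N·m·m⁻² = kg·s⁻²
  (D) kg·s⁻²
  (E) N·m⁻¹ = kg·m·s⁻²·m⁻¹ = kg·s⁻²
  (F) [s⁻²] · [kg] = kg·s⁻²
All reduce to kg·s⁻² except (A), which is s⁻².

(A)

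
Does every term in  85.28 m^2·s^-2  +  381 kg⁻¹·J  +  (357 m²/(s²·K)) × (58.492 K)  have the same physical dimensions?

Yes

Reduce each to base SI dimensions:
  85.28 m^2·s^-2:  m²·s⁻²
  381 kg⁻¹·J:  J·kg⁻¹ = N·m·kg⁻¹ = m²·s⁻²
  (357 m²/(s²·K)) × (58.492 K):  [m²·s⁻²·K⁻¹] · [K] = m²·s⁻²
Every term reduces to m²·s⁻².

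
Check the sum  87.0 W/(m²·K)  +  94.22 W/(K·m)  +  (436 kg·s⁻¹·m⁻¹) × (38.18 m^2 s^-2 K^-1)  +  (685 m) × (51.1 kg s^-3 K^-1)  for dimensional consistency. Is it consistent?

Work out the base dimensions of each:
  87.0 W/(m²·K):  W·m⁻²·K⁻¹ = J·s⁻¹·m⁻²·K⁻¹ = kg·s⁻³·K⁻¹
  94.22 W/(K·m):  W·m⁻¹·K⁻¹ = J·s⁻¹·m⁻¹·K⁻¹ = kg·m·s⁻³·K⁻¹
  (436 kg·s⁻¹·m⁻¹) × (38.18 m^2 s^-2 K^-1):  [kg·m⁻¹·s⁻¹] · [m²·s⁻²·K⁻¹] = kg·m·s⁻³·K⁻¹
  (685 m) × (51.1 kg s^-3 K^-1):  [m] · [kg·s⁻³·K⁻¹] = kg·m·s⁻³·K⁻¹
The terms do not share a single dimension (kg·m·s⁻³·K⁻¹ vs kg·s⁻³·K⁻¹).

No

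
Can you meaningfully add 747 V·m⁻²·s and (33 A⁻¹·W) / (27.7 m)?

Expand each in SI base units:
  747 V·m⁻²·s:  V·s·m⁻² = J·C⁻¹·s·m⁻² = kg·s⁻²·A⁻¹
  (33 A⁻¹·W) / (27.7 m):  [kg·m²·s⁻³·A⁻¹] / [m] = kg·m·s⁻³·A⁻¹
kg·s⁻²·A⁻¹ ≠ kg·m·s⁻³·A⁻¹, so they cannot be added.

No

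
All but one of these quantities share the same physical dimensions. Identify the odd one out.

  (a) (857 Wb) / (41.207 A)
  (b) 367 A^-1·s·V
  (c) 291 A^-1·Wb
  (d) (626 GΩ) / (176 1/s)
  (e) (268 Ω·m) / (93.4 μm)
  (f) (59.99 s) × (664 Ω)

(e)

Work out the base dimensions of each:
  (a) [kg·m²·s⁻²·A⁻¹] / [A] = kg·m²·s⁻²·A⁻²
  (b) V·s·A⁻¹ = J·C⁻¹·s·A⁻¹ = kg·m²·s⁻²·A⁻²
  (c) Wb·A⁻¹ = V·s·A⁻¹ = kg·m²·s⁻²·A⁻²
  (d) [kg·m²·s⁻³·A⁻²] / [s⁻¹] = kg·m²·s⁻²·A⁻²
  (e) [kg·m³·s⁻³·A⁻²] / [m] = kg·m²·s⁻³·A⁻²
  (f) [s] · [kg·m²·s⁻³·A⁻²] = kg·m²·s⁻²·A⁻²
All reduce to kg·m²·s⁻²·A⁻² except (e), which is kg·m²·s⁻³·A⁻².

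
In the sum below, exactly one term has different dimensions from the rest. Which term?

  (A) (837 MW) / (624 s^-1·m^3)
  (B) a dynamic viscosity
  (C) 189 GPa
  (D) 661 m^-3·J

(B)

Expand each in SI base units:
  (A) [kg·m²·s⁻³] / [m³·s⁻¹] = kg·m⁻¹·s⁻²
  (B) [dynamic viscosity] = kg·m⁻¹·s⁻¹
  (C) Pa = N·m⁻² = kg·m⁻¹·s⁻²
  (D) J·m⁻³ = N·m·m⁻³ = kg·m⁻¹·s⁻²
All reduce to kg·m⁻¹·s⁻² except (B), which is kg·m⁻¹·s⁻¹.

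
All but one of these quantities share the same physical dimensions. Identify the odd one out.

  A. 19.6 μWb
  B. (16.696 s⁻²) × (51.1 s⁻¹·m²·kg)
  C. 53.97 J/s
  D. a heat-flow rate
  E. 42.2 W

Reduce each to base SI dimensions:
  A. Wb = V·s = kg·m²·s⁻²·A⁻¹
  B. [s⁻²] · [kg·m²·s⁻¹] = kg·m²·s⁻³
  C. J·s⁻¹ = N·m·s⁻¹ = kg·m²·s⁻³
  D. [heat-flow rate] = kg·m²·s⁻³
  E. W = J·s⁻¹ = kg·m²·s⁻³
All reduce to kg·m²·s⁻³ except A., which is kg·m²·s⁻²·A⁻¹.

A.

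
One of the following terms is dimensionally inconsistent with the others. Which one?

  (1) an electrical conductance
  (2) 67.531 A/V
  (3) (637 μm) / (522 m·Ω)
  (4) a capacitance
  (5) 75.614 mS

Dimensions:
  (1) [electrical conductance] = kg⁻¹·m⁻²·s³·A²
  (2) A·V⁻¹ = A·(J·C⁻¹)⁻¹ = kg⁻¹·m⁻²·s³·A²
  (3) [m] / [kg·m³·s⁻³·A⁻²] = kg⁻¹·m⁻²·s³·A²
  (4) [capacitance] = kg⁻¹·m⁻²·s⁴·A²
  (5) S = Ω⁻¹ = kg⁻¹·m⁻²·s³·A²
All reduce to kg⁻¹·m⁻²·s³·A² except (4), which is kg⁻¹·m⁻²·s⁴·A².

(4)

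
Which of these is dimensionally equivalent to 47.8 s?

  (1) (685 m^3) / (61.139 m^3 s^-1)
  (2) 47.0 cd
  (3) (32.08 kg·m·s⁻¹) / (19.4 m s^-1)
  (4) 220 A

Reference: s.
Each option:
  (1) [m³] / [m³·s⁻¹] = s  ← same
  (2) cd
  (3) [kg·m·s⁻¹] / [m·s⁻¹] = kg
  (4) A
Only (1) matches s.

(1)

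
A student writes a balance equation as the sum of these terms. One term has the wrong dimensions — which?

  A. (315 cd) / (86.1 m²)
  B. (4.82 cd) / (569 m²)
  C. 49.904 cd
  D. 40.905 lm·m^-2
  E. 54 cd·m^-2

Dimensions:
  A. [cd] / [m²] = m⁻²·cd
  B. [cd] / [m²] = m⁻²·cd
  C. cd
  D. lm·m⁻² = cd·m⁻² = m⁻²·cd
  E. cd·m⁻² = m⁻²·cd
All reduce to m⁻²·cd except C., which is cd.

C.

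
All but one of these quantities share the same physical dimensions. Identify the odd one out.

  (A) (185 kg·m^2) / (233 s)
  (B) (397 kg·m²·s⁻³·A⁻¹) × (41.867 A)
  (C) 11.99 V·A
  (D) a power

In SI base units:
  (A) [kg·m²] / [s] = kg·m²·s⁻¹
  (B) [kg·m²·s⁻³·A⁻¹] · [A] = kg·m²·s⁻³
  (C) V·A = J·C⁻¹·A = kg·m²·s⁻³
  (D) [power] = kg·m²·s⁻³
All reduce to kg·m²·s⁻³ except (A), which is kg·m²·s⁻¹.

(A)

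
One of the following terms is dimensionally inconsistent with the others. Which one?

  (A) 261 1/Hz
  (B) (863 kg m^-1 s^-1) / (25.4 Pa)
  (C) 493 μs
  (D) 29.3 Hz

(D)

Work out the base dimensions of each:
  (A) Hz⁻¹ = (s⁻¹)⁻¹ = s
  (B) [kg·m⁻¹·s⁻¹] / [kg·m⁻¹·s⁻²] = s
  (C) s
  (D) Hz = s⁻¹
All reduce to s except (D), which is s⁻¹.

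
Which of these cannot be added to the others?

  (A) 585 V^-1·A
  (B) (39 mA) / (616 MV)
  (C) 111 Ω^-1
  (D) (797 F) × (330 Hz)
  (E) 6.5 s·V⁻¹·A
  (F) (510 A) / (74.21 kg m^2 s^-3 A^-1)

(E)

In SI base units:
  (A) A·V⁻¹ = A·(J·C⁻¹)⁻¹ = kg⁻¹·m⁻²·s³·A²
  (B) [A] / [kg·m²·s⁻³·A⁻¹] = kg⁻¹·m⁻²·s³·A²
  (C) Ω⁻¹ = (V·A⁻¹)⁻¹ = kg⁻¹·m⁻²·s³·A²
  (D) [kg⁻¹·m⁻²·s⁴·A²] · [s⁻¹] = kg⁻¹·m⁻²·s³·A²
  (E) A·s·V⁻¹ = A·s·(J·C⁻¹)⁻¹ = kg⁻¹·m⁻²·s⁴·A²
  (F) [A] / [kg·m²·s⁻³·A⁻¹] = kg⁻¹·m⁻²·s³·A²
All reduce to kg⁻¹·m⁻²·s³·A² except (E), which is kg⁻¹·m⁻²·s⁴·A².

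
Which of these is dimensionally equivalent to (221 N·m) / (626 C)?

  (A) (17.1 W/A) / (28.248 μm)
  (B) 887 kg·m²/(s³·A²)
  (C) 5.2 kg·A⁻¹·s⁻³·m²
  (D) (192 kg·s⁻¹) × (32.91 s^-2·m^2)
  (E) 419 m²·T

(C)

Reference: [kg·m²·s⁻²] / [s·A] = kg·m²·s⁻³·A⁻¹.
Each option:
  (A) [kg·m²·s⁻³·A⁻¹] / [m] = kg·m·s⁻³·A⁻¹
  (B) kg·m²·s⁻³·A⁻²
  (C) kg·m²·s⁻³·A⁻¹  ← same
  (D) [kg·s⁻¹] · [m²·s⁻²] = kg·m²·s⁻³
  (E) T·m² = Wb·m⁻²·m² = kg·m²·s⁻²·A⁻¹
Only (C) matches kg·m²·s⁻³·A⁻¹.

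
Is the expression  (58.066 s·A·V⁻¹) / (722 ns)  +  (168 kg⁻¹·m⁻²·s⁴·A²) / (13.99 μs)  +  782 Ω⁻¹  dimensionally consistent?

Reduce each to base SI dimensions:
  (58.066 s·A·V⁻¹) / (722 ns):  [kg⁻¹·m⁻²·s⁴·A²] / [s] = kg⁻¹·m⁻²·s³·A²
  (168 kg⁻¹·m⁻²·s⁴·A²) / (13.99 μs):  [kg⁻¹·m⁻²·s⁴·A²] / [s] = kg⁻¹·m⁻²·s³·A²
  782 Ω⁻¹:  Ω⁻¹ = (V·A⁻¹)⁻¹ = kg⁻¹·m⁻²·s³·A²
Every term reduces to kg⁻¹·m⁻²·s³·A².

Yes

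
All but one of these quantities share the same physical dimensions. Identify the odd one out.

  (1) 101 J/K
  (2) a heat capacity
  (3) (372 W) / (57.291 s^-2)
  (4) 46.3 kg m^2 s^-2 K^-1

(3)

In SI base units:
  (1) J·K⁻¹ = N·m·K⁻¹ = kg·m²·s⁻²·K⁻¹
  (2) [heat capacity] = kg·m²·s⁻²·K⁻¹
  (3) [kg·m²·s⁻³] / [s⁻²] = kg·m²·s⁻¹
  (4) kg·m²·s⁻²·K⁻¹
All reduce to kg·m²·s⁻²·K⁻¹ except (3), which is kg·m²·s⁻¹.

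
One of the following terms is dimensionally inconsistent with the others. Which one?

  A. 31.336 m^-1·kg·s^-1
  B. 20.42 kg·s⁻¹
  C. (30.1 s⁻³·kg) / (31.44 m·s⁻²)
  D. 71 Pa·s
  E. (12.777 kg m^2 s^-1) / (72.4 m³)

B.

Expand each in SI base units:
  A. kg·m⁻¹·s⁻¹
  B. kg·s⁻¹
  C. [kg·s⁻³] / [m·s⁻²] = kg·m⁻¹·s⁻¹
  D. Pa·s = N·m⁻²·s = kg·m⁻¹·s⁻¹
  E. [kg·m²·s⁻¹] / [m³] = kg·m⁻¹·s⁻¹
All reduce to kg·m⁻¹·s⁻¹ except B., which is kg·s⁻¹.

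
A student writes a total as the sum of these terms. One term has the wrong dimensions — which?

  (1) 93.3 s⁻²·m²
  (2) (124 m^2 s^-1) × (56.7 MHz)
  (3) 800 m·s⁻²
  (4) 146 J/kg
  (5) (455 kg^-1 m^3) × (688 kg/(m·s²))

Reduce each to base SI dimensions:
  (1) m²·s⁻²
  (2) [m²·s⁻¹] · [s⁻¹] = m²·s⁻²
  (3) m·s⁻²
  (4) J·kg⁻¹ = N·m·kg⁻¹ = m²·s⁻²
  (5) [kg⁻¹·m³] · [kg·m⁻¹·s⁻²] = m²·s⁻²
All reduce to m²·s⁻² except (3), which is m·s⁻².

(3)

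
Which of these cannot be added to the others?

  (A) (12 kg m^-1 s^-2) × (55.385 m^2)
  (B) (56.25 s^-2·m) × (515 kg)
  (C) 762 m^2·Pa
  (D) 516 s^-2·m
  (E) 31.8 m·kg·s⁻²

Work out the base dimensions of each:
  (A) [kg·m⁻¹·s⁻²] · [m²] = kg·m·s⁻²
  (B) [m·s⁻²] · [kg] = kg·m·s⁻²
  (C) Pa·m² = N·m⁻²·m² = kg·m·s⁻²
  (D) m·s⁻²
  (E) kg·m·s⁻²
All reduce to kg·m·s⁻² except (D), which is m·s⁻².

(D)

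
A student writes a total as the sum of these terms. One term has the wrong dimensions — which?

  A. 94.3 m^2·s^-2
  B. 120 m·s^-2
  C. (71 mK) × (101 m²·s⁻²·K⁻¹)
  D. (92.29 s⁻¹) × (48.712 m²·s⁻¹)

B.

In SI base units:
  A. m²·s⁻²
  B. m·s⁻²
  C. [K] · [m²·s⁻²·K⁻¹] = m²·s⁻²
  D. [s⁻¹] · [m²·s⁻¹] = m²·s⁻²
All reduce to m²·s⁻² except B., which is m·s⁻².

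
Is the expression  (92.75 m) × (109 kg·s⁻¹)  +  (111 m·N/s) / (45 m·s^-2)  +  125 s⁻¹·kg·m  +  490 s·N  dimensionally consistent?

Yes

Reduce each to base SI dimensions:
  (92.75 m) × (109 kg·s⁻¹):  [m] · [kg·s⁻¹] = kg·m·s⁻¹
  (111 m·N/s) / (45 m·s^-2):  [kg·m²·s⁻³] / [m·s⁻²] = kg·m·s⁻¹
  125 s⁻¹·kg·m:  kg·m·s⁻¹
  490 s·N:  N·s = kg·m·s⁻²·s = kg·m·s⁻¹
Every term reduces to kg·m·s⁻¹.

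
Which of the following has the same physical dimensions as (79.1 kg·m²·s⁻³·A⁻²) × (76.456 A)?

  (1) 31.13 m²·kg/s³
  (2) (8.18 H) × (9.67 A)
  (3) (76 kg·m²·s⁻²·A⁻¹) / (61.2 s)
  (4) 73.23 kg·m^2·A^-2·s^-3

Reference: [kg·m²·s⁻³·A⁻²] · [A] = kg·m²·s⁻³·A⁻¹.
Each option:
  (1) kg·m²·s⁻³
  (2) [kg·m²·s⁻²·A⁻²] · [A] = kg·m²·s⁻²·A⁻¹
  (3) [kg·m²·s⁻²·A⁻¹] / [s] = kg·m²·s⁻³·A⁻¹  ← same
  (4) kg·m²·s⁻³·A⁻²
Only (3) matches kg·m²·s⁻³·A⁻¹.

(3)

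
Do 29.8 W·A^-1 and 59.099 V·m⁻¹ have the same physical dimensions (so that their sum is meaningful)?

In SI base units:
  29.8 W·A^-1:  W·A⁻¹ = J·s⁻¹·A⁻¹ = kg·m²·s⁻³·A⁻¹
  59.099 V·m⁻¹:  V·m⁻¹ = J·C⁻¹·m⁻¹ = kg·m·s⁻³·A⁻¹
kg·m²·s⁻³·A⁻¹ ≠ kg·m·s⁻³·A⁻¹, so they cannot be added.

No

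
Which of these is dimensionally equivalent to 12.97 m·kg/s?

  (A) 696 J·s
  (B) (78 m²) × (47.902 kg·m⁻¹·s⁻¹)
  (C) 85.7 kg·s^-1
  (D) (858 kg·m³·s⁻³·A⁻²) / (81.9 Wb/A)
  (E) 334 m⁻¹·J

Reference: kg·m·s⁻¹.
Each option:
  (A) J·s = N·m·s = kg·m²·s⁻¹
  (B) [m²] · [kg·m⁻¹·s⁻¹] = kg·m·s⁻¹  ← same
  (C) kg·s⁻¹
  (D) [kg·m³·s⁻³·A⁻²] / [kg·m²·s⁻²·A⁻²] = m·s⁻¹
  (E) J·m⁻¹ = N·m·m⁻¹ = kg·m·s⁻²
Only (B) matches kg·m·s⁻¹.

(B)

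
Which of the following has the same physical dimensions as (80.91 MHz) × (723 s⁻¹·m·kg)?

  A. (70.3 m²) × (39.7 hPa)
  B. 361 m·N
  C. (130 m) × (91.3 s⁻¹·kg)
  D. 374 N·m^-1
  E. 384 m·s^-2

A.

Reference: [s⁻¹] · [kg·m·s⁻¹] = kg·m·s⁻².
Each option:
  A. [m²] · [kg·m⁻¹·s⁻²] = kg·m·s⁻²  ← same
  B. N·m = kg·m·s⁻²·m = kg·m²·s⁻²
  C. [m] · [kg·s⁻¹] = kg·m·s⁻¹
  D. N·m⁻¹ = kg·m·s⁻²·m⁻¹ = kg·s⁻²
  E. m·s⁻²
Only A. matches kg·m·s⁻².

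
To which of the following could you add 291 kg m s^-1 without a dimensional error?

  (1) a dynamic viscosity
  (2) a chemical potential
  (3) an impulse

Reference: kg·m·s⁻¹.
Each option:
  (1) [dynamic viscosity] = kg·m⁻¹·s⁻¹
  (2) [chemical potential] = kg·m²·s⁻²·mol⁻¹
  (3) [impulse] = kg·m·s⁻¹  ← same
Only (3) matches kg·m·s⁻¹.

(3)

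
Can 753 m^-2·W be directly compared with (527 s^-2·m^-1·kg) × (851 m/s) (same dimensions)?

Yes

Dimensions:
  753 m^-2·W:  W·m⁻² = J·s⁻¹·m⁻² = kg·s⁻³
  (527 s^-2·m^-1·kg) × (851 m/s):  [kg·m⁻¹·s⁻²] · [m·s⁻¹] = kg·s⁻³
Both are kg·s⁻³, so they have the same dimensions and can be added.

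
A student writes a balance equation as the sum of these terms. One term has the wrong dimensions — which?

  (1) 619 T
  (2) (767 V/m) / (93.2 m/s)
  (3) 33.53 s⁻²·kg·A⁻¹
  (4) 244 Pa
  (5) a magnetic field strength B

Reduce each to base SI dimensions:
  (1) T = Wb·m⁻² = kg·s⁻²·A⁻¹
  (2) [kg·m·s⁻³·A⁻¹] / [m·s⁻¹] = kg·s⁻²·A⁻¹
  (3) kg·s⁻²·A⁻¹
  (4) Pa = N·m⁻² = kg·m⁻¹·s⁻²
  (5) [magnetic field strength B] = kg·s⁻²·A⁻¹
All reduce to kg·s⁻²·A⁻¹ except (4), which is kg·m⁻¹·s⁻².

(4)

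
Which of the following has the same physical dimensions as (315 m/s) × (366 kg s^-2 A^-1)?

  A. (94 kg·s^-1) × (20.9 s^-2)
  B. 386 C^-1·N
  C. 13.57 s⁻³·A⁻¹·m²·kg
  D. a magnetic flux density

B.

Reference: [m·s⁻¹] · [kg·s⁻²·A⁻¹] = kg·m·s⁻³·A⁻¹.
Each option:
  A. [kg·s⁻¹] · [s⁻²] = kg·s⁻³
  B. N·C⁻¹ = kg·m·s⁻²·(s·A)⁻¹ = kg·m·s⁻³·A⁻¹  ← same
  C. kg·m²·s⁻³·A⁻¹
  D. [magnetic flux density] = kg·s⁻²·A⁻¹
Only B. matches kg·m·s⁻³·A⁻¹.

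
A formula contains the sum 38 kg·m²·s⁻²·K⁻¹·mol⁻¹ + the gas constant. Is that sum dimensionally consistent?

Dimensions:
  38 kg·m²·s⁻²·K⁻¹·mol⁻¹:  kg·m²·s⁻²·K⁻¹·mol⁻¹
  the gas constant:  [gas constant] = kg·m²·s⁻²·K⁻¹·mol⁻¹
Both are kg·m²·s⁻²·K⁻¹·mol⁻¹, so they have the same dimensions and can be added.

Yes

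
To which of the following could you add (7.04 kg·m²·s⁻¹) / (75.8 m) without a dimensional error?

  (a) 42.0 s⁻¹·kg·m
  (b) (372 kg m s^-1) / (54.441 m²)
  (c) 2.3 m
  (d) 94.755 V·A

Reference: [kg·m²·s⁻¹] / [m] = kg·m·s⁻¹.
Each option:
  (a) kg·m·s⁻¹  ← same
  (b) [kg·m·s⁻¹] / [m²] = kg·m⁻¹·s⁻¹
  (c) m
  (d) V·A = J·C⁻¹·A = kg·m²·s⁻³
Only (a) matches kg·m·s⁻¹.

(a)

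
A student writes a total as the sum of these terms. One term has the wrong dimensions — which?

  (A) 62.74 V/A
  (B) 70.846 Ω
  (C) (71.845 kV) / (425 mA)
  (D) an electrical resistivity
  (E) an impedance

Work out the base dimensions of each:
  (A) V·A⁻¹ = J·C⁻¹·A⁻¹ = kg·m²·s⁻³·A⁻²
  (B) Ω = V·A⁻¹ = kg·m²·s⁻³·A⁻²
  (C) [kg·m²·s⁻³·A⁻¹] / [A] = kg·m²·s⁻³·A⁻²
  (D) [electrical resistivity] = kg·m³·s⁻³·A⁻²
  (E) [impedance] = kg·m²·s⁻³·A⁻²
All reduce to kg·m²·s⁻³·A⁻² except (D), which is kg·m³·s⁻³·A⁻².

(D)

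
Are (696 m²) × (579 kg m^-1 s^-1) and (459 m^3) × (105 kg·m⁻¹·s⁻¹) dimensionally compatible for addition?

Reduce each to base SI dimensions:
  (696 m²) × (579 kg m^-1 s^-1):  [m²] · [kg·m⁻¹·s⁻¹] = kg·m·s⁻¹
  (459 m^3) × (105 kg·m⁻¹·s⁻¹):  [m³] · [kg·m⁻¹·s⁻¹] = kg·m²·s⁻¹
kg·m·s⁻¹ ≠ kg·m²·s⁻¹, so they cannot be added.

No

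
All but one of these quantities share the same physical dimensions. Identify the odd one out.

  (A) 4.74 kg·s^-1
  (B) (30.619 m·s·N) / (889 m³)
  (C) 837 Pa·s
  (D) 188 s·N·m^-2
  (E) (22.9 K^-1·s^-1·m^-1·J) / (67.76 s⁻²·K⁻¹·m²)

Expand each in SI base units:
  (A) kg·s⁻¹
  (B) [kg·m²·s⁻¹] / [m³] = kg·m⁻¹·s⁻¹
  (C) Pa·s = N·m⁻²·s = kg·m⁻¹·s⁻¹
  (D) N·s·m⁻² = kg·m·s⁻²·s·m⁻² = kg·m⁻¹·s⁻¹
  (E) [kg·m·s⁻³·K⁻¹] / [m²·s⁻²·K⁻¹] = kg·m⁻¹·s⁻¹
All reduce to kg·m⁻¹·s⁻¹ except (A), which is kg·s⁻¹.

(A)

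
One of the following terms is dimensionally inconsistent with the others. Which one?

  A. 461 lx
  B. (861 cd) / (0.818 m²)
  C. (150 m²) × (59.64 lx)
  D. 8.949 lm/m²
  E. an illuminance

Expand each in SI base units:
  A. lx = lm·m⁻² = m⁻²·cd
  B. [cd] / [m²] = m⁻²·cd
  C. [m²] · [m⁻²·cd] = cd
  D. lm·m⁻² = cd·m⁻² = m⁻²·cd
  E. [illuminance] = m⁻²·cd
All reduce to m⁻²·cd except C., which is cd.

C.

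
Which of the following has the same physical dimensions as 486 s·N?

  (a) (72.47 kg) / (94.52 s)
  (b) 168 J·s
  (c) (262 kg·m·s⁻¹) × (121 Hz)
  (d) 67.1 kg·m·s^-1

Reference: N·s = kg·m·s⁻²·s = kg·m·s⁻¹.
Each option:
  (a) [kg] / [s] = kg·s⁻¹
  (b) J·s = N·m·s = kg·m²·s⁻¹
  (c) [kg·m·s⁻¹] · [s⁻¹] = kg·m·s⁻²
  (d) kg·m·s⁻¹  ← same
Only (d) matches kg·m·s⁻¹.

(d)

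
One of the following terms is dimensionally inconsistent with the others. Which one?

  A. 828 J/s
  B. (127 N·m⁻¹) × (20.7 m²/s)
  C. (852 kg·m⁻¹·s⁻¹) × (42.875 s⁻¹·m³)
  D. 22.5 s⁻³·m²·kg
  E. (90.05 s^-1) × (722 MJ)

Work out the base dimensions of each:
  A. J·s⁻¹ = N·m·s⁻¹ = kg·m²·s⁻³
  B. [kg·s⁻²] · [m²·s⁻¹] = kg·m²·s⁻³
  C. [kg·m⁻¹·s⁻¹] · [m³·s⁻¹] = kg·m²·s⁻²
  D. kg·m²·s⁻³
  E. [s⁻¹] · [kg·m²·s⁻²] = kg·m²·s⁻³
All reduce to kg·m²·s⁻³ except C., which is kg·m²·s⁻².

C.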